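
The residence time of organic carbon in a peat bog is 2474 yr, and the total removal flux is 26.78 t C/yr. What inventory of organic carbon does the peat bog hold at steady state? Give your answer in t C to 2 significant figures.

τ = M/F ⇒ M = τ × F = 2474 × 26.78 = 66250 t C.

66000 t C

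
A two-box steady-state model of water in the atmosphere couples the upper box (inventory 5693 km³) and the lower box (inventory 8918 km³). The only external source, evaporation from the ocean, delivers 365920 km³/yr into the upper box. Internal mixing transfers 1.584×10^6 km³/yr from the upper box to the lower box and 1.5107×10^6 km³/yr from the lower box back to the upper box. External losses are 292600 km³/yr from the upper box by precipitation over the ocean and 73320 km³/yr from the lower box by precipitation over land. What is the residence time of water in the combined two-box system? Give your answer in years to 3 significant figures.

Residence time in the combined system uses the total inventory and the total *external* removal — internal exchanges between the two boxes cancel.
M_total = 5693 + 8918 = 14611 km³.
ΣF_external_out = 292600 + 73320 = 365920 km³/yr.
τ = M_total / ΣF_ext = 14611 / 365920 = 0.03993 yr.

0.0399 yr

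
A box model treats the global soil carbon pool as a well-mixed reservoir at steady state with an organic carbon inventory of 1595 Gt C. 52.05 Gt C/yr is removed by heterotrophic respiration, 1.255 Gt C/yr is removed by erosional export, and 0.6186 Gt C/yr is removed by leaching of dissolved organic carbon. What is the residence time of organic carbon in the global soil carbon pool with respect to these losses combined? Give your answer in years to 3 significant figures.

Total removal = 52.05 + 1.255 + 0.6186 = 53.924 Gt C/yr.
τ = M / ΣF_out = 1595 / 53.924 = 29.58 yr.

29.6 yr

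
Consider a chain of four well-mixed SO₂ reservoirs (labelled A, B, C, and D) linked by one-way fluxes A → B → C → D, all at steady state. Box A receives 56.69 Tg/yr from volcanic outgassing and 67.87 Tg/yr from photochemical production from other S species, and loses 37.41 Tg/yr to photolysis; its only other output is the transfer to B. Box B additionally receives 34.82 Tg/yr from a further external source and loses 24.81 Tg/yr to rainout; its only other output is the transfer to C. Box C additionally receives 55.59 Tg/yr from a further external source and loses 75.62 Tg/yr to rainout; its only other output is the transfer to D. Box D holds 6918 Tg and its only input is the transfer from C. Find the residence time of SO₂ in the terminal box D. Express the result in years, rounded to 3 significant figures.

Box A: F(A→B) = (56.69 + 67.87) − 37.41 = 87.150 Tg/yr.
Box B: F(B→C) = (87.150 + 34.82) − 24.81 = 97.160 Tg/yr.
Box C: F(C→D) = (97.160 + 55.59) − 75.62 = 77.130 Tg/yr.
Box D throughput = its input = 77.130 Tg/yr; τ = 6918 / 77.130 = 89.69 yr.

89.7 yr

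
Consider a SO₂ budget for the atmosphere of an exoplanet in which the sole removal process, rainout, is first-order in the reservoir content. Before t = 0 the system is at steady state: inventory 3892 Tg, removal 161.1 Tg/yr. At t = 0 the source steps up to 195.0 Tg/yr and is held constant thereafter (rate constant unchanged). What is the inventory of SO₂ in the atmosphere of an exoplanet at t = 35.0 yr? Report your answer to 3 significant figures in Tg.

Residence time τ = M₀/F₀ = 24.16 yr. The eventual steady state is M_∞ = M₀·(F₁/F₀) = 3892 × 195.0/161.1 = 4711.0 Tg.
The anomaly ΔM(t) = M(t) − M_∞ decays as ΔM₀·e^(−t/τ) with ΔM₀ = 3892 − 4711.0 = −819.0 Tg.
At t = 35.0 yr, e^(−t/τ) = e^(−1.449) = 0.2349, so ΔM = −192.4 Tg and M = 4711.0 − 192.4 = 4518.6 Tg.

4520 Tg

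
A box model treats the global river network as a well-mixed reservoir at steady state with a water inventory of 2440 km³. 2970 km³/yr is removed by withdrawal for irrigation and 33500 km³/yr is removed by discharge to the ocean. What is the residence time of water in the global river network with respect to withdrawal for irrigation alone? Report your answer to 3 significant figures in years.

Residence time with respect to a single sink: τ = M / F_sink.
τ = 2440 / 2970 = 0.8215 yr.

0.822 yr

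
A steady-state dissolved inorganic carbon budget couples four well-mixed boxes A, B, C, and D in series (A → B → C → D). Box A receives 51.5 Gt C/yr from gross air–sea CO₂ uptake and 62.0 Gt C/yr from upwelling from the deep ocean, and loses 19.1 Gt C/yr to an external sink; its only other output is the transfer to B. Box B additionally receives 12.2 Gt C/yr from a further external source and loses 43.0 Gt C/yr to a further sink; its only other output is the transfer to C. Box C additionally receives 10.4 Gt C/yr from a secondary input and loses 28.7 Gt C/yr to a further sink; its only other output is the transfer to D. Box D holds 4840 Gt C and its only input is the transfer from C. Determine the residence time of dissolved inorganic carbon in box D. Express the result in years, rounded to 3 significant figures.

107 yr

Box A: F(A→B) = (51.5 + 62.0) − 19.1 = 94.400 Gt C/yr.
Box B: F(B→C) = (94.400 + 12.2) − 43.0 = 63.600 Gt C/yr.
Box C: F(C→D) = (63.600 + 10.4) − 28.7 = 45.300 Gt C/yr.
Box D throughput = its input = 45.300 Gt C/yr; τ = 4840 / 45.300 = 106.8 yr.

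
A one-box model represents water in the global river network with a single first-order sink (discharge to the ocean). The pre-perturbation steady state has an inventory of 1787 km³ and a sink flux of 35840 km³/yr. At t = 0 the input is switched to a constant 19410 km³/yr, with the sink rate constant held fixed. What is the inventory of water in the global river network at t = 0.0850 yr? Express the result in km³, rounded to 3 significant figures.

1120 km³

τ = M₀/F₀ = 1787/35840 = 0.04986 yr; rate constant k = 1/τ.
New steady state M_∞ = F₁/k = F₁·τ = 19410 × 0.04986 = 967.79 km³.
M(t) = M_∞ + (M₀ − M_∞)·e^(−t/τ); t/τ = 0.0850/0.04986 = 1.705, so e^(−t/τ) = 0.1818.
M(t) = 967.79 + 819.2 × 0.1818 = 1116.7 km³.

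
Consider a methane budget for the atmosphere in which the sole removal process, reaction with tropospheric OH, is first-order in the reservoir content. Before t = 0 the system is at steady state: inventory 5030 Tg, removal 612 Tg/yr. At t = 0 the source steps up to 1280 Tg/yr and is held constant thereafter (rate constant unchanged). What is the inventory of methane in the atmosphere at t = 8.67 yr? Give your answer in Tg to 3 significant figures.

8610 Tg

τ = M₀/F₀ = 5030/612 = 8.219 yr; rate constant k = 1/τ.
New steady state M_∞ = F₁/k = F₁·τ = 1280 × 8.219 = 10520 Tg.
M(t) = M_∞ + (M₀ − M_∞)·e^(−t/τ); t/τ = 8.67/8.219 = 1.055, so e^(−t/τ) = 0.3482.
M(t) = 10520 − 5490 × 0.3482 = 8608.4 Tg.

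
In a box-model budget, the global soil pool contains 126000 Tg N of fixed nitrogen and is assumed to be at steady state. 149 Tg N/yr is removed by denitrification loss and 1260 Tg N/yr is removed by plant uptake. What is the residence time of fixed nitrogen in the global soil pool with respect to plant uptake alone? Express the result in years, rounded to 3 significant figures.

Residence time with respect to a single sink: τ = M / F_sink.
τ = 126000 / 1260 = 100.0 yr.

100 yr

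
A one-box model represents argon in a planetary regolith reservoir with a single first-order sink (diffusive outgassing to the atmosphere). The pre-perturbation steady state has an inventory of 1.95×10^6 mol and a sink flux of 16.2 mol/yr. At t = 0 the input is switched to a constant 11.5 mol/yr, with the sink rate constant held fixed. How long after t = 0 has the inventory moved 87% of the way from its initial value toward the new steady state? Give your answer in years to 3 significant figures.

246000 yr

τ = M₀/F₀ = 1.95×10^6/16.2 = 120400 yr.
The remaining gap fraction is e^(−t/τ); 87% covered ⇒ e^(−t/τ) = 0.130.
t = −τ ln(0.130) = 120400 × 2.040 = 245600 yr.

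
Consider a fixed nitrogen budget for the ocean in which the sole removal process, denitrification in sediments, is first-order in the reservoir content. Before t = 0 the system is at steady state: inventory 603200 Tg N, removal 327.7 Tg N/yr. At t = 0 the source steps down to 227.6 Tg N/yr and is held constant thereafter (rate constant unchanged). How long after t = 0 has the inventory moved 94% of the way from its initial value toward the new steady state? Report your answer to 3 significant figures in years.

τ = M₀/F₀ = 603200/327.7 = 1841 yr.
The remaining gap fraction is e^(−t/τ); 94% covered ⇒ e^(−t/τ) = 0.0600.
t = −τ ln(0.0600) = 1841 × 2.813 = 5179 yr.

5180 yr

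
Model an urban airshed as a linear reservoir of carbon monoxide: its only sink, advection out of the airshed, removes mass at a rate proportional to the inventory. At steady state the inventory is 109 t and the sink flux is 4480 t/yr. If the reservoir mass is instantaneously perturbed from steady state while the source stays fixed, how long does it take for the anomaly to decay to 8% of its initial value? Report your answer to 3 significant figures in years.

0.0615 yr

For a linear reservoir the anomaly decays as exp(−t/τ) with τ = M/F = 109/4480 = 0.02433 yr.
exp(−t/τ) = 0.08 ⇒ t = −τ ln(0.08) = 0.02433 × 2.526 = 0.06145 yr.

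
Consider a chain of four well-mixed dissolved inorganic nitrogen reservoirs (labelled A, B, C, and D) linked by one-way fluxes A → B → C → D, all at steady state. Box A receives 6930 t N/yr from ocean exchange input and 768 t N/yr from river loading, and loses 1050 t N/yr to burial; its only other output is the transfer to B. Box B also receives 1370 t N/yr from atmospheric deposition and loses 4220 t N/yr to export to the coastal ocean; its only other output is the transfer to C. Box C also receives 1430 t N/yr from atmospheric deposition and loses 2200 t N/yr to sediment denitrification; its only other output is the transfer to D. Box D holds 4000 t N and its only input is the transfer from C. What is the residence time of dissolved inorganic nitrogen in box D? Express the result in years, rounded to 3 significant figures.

Box A: F(A→B) = (6930 + 768) − 1050 = 6648.0 t N/yr.
Box B: F(B→C) = (6648.0 + 1370) − 4220 = 3798.0 t N/yr.
Box C: F(C→D) = (3798.0 + 1430) − 2200 = 3028.0 t N/yr.
Box D throughput = its input = 3028.0 t N/yr; τ = 4000 / 3028.0 = 1.321 yr.

1.32 yr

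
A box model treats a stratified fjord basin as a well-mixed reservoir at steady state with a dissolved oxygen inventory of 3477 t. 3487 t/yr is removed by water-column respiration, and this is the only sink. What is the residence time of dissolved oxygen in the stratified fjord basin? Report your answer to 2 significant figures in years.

1.0 yr

τ = M / F = 3477 / 3487 = 0.9971 yr.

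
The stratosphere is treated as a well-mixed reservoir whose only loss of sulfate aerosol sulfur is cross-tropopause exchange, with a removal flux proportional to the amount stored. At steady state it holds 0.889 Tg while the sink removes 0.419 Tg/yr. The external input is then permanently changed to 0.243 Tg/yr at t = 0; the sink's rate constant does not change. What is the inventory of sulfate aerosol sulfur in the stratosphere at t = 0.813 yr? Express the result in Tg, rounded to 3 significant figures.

0.770 Tg

τ = M₀/F₀ = 0.889/0.419 = 2.122 yr; rate constant k = 1/τ.
New steady state M_∞ = F₁/k = F₁·τ = 0.243 × 2.122 = 0.51558 Tg.
M(t) = M_∞ + (M₀ − M_∞)·e^(−t/τ); t/τ = 0.813/2.122 = 0.3832, so e^(−t/τ) = 0.6817.
M(t) = 0.51558 + 0.3734 × 0.6817 = 0.77014 Tg.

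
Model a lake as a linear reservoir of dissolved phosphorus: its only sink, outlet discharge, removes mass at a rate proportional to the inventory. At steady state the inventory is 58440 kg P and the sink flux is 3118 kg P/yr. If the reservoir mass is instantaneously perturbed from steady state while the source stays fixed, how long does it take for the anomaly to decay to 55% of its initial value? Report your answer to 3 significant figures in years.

For a linear reservoir the anomaly decays as exp(−t/τ) with τ = M/F = 58440/3118 = 18.74 yr.
exp(−t/τ) = 0.55 ⇒ t = −τ ln(0.55) = 18.74 × 0.5978 = 11.21 yr.

11.2 yr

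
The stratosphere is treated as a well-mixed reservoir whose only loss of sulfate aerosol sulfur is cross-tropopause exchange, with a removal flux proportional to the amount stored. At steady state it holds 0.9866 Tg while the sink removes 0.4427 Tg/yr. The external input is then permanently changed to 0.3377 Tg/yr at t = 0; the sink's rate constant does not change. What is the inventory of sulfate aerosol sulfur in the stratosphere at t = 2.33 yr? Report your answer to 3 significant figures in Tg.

τ = M₀/F₀ = 0.9866/0.4427 = 2.229 yr; rate constant k = 1/τ.
New steady state M_∞ = F₁/k = F₁·τ = 0.3377 × 2.229 = 0.75260 Tg.
M(t) = M_∞ + (M₀ − M_∞)·e^(−t/τ); t/τ = 2.33/2.229 = 1.046, so e^(−t/τ) = 0.3515.
M(t) = 0.75260 + 0.2340 × 0.3515 = 0.83485 Tg.

0.835 Tg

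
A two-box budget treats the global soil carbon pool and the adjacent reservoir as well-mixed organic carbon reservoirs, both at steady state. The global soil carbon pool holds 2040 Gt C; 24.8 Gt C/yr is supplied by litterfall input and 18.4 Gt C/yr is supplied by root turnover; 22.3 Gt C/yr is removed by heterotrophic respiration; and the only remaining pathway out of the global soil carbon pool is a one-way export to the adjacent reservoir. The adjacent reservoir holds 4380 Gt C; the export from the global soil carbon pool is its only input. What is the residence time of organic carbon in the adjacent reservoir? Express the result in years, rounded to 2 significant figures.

Balance the global soil carbon pool: ΣF_in = 24.8 + 18.4 = 43.200 Gt C/yr.
Export to the adjacent reservoir = ΣF_in − (22.3) = 20.900 Gt C/yr.
At steady state the output of the adjacent reservoir equals its input, 20.900 Gt C/yr.
τ = M / F = 4380 / 20.900 = 209.6 yr.

210 yr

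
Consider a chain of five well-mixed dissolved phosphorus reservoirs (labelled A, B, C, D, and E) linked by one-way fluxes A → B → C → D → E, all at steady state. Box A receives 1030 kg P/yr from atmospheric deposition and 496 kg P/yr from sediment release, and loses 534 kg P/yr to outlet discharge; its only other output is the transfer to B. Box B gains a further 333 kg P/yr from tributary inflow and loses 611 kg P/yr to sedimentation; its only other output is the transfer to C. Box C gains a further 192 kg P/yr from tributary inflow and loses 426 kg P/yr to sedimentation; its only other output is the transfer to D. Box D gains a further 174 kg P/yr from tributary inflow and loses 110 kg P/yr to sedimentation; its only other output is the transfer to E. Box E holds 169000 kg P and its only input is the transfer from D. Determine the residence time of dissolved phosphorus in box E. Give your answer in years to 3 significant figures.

311 yr

Box A: F(A→B) = (1030 + 496) − 534 = 992.00 kg P/yr.
Box B: F(B→C) = (992.00 + 333) − 611 = 714.00 kg P/yr.
Box C: F(C→D) = (714.00 + 192) − 426 = 480.00 kg P/yr.
Box D: F(D→E) = (480.00 + 174) − 110 = 544.00 kg P/yr.
Box E throughput = its input = 544.00 kg P/yr; τ = 169000 / 544.00 = 310.7 yr.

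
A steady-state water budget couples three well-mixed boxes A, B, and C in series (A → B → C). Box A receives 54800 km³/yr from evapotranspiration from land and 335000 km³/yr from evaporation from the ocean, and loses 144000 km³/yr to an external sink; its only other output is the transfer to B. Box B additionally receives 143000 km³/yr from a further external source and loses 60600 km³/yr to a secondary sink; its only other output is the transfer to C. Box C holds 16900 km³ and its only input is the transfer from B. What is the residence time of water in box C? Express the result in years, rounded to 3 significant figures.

Box A: F(A→B) = (54800 + 335000) − 144000 = 245800 km³/yr.
Box B: F(B→C) = (245800 + 143000) − 60600 = 328200 km³/yr.
Box C throughput = its input = 328200 km³/yr; τ = 16900 / 328200 = 0.05149 yr.

0.0515 yr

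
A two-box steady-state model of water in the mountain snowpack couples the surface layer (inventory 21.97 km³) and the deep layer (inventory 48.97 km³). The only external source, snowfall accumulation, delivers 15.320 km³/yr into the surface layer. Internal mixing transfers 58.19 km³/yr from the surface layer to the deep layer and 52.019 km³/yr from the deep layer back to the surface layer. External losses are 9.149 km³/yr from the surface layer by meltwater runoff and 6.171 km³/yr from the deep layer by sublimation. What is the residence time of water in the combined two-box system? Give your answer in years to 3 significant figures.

For the system as a whole, the A↔B exchange is internal and contributes nothing to the throughput; only the external sinks remove mass.
M_total = 21.97 + 48.97 = 70.940 km³.
ΣF_external_out = 9.149 + 6.171 = 15.320 km³/yr.
τ = M_total / ΣF_ext = 70.940 / 15.320 = 4.631 yr.

4.63 yr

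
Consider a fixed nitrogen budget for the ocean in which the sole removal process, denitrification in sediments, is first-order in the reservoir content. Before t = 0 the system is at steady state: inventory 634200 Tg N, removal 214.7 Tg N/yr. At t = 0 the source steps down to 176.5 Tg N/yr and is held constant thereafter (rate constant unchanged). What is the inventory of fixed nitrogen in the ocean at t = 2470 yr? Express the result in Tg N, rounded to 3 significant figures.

570000 Tg N

The sink rate constant is k = F₀/M₀ = 214.7/634200 = 0.0003385 yr⁻¹.
Solving dM/dt = F₁ − kM with M(0) = M₀ gives M(t) = F₁/k + (M₀ − F₁/k)·e^(−kt).
F₁/k = 176.5/0.0003385 = 521360 Tg N; kt = 0.0003385 × 2470 = 0.8362, e^(−kt) = 0.4334.
M(2470) = 521360 + (634200 − 521360) × 0.4334 = 521360 + 48900 = 570260 Tg N.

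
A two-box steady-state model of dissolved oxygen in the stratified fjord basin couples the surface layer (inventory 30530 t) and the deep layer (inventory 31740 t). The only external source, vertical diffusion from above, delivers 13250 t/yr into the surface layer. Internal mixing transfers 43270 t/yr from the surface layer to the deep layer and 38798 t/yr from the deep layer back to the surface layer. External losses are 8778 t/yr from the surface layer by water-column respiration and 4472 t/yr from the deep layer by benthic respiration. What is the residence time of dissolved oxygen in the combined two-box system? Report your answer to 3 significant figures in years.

For the system as a whole, the A↔B exchange is internal and contributes nothing to the throughput; only the external sinks remove mass.
M_total = 30530 + 31740 = 62270 t.
ΣF_external_out = 8778 + 4472 = 13250 t/yr.
τ = M_total / ΣF_ext = 62270 / 13250 = 4.700 yr.

4.70 yr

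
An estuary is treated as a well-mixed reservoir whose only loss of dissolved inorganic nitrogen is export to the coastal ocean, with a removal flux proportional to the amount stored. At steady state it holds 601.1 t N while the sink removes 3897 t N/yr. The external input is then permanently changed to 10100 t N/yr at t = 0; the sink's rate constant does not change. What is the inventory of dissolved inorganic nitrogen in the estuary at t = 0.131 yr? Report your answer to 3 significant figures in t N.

1150 t N

The sink rate constant is k = F₀/M₀ = 3897/601.1 = 6.483 yr⁻¹.
Solving dM/dt = F₁ − kM with M(0) = M₀ gives M(t) = F₁/k + (M₀ − F₁/k)·e^(−kt).
F₁/k = 10100/6.483 = 1557.9 t N; kt = 6.483 × 0.131 = 0.8493, e^(−kt) = 0.4277.
M(0.131) = 1557.9 + (601.1 − 1557.9) × 0.4277 = 1557.9 − 409.2 = 1148.7 t N.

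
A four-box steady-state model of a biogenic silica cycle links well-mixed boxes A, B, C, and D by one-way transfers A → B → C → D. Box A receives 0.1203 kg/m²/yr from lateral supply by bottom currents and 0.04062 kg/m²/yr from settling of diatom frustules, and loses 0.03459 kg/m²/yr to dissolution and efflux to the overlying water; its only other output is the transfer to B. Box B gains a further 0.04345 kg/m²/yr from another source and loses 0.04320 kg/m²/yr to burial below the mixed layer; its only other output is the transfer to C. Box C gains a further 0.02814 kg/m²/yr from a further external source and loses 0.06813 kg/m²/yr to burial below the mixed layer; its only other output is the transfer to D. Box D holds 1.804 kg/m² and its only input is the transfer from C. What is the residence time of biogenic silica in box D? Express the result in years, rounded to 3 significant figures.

20.8 yr

Box A: F(A→B) = (0.1203 + 0.04062) − 0.03459 = 0.12633 kg/m²/yr.
Box B: F(B→C) = (0.12633 + 0.04345) − 0.04320 = 0.12658 kg/m²/yr.
Box C: F(C→D) = (0.12658 + 0.02814) − 0.06813 = 0.086590 kg/m²/yr.
Box D throughput = its input = 0.086590 kg/m²/yr; τ = 1.804 / 0.086590 = 20.83 yr.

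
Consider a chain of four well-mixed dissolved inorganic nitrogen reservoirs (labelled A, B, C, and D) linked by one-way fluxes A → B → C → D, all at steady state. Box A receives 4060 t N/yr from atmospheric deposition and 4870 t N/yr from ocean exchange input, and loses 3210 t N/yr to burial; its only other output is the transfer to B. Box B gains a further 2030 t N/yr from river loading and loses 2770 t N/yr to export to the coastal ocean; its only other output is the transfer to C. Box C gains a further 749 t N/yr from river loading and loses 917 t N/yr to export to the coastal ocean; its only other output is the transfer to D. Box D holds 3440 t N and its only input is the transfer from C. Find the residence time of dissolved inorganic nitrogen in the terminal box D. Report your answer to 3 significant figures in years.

0.715 yr

Box A: F(A→B) = (4060 + 4870) − 3210 = 5720.0 t N/yr.
Box B: F(B→C) = (5720.0 + 2030) − 2770 = 4980.0 t N/yr.
Box C: F(C→D) = (4980.0 + 749) − 917 = 4812.0 t N/yr.
Box D throughput = its input = 4812.0 t N/yr; τ = 3440 / 4812.0 = 0.7149 yr.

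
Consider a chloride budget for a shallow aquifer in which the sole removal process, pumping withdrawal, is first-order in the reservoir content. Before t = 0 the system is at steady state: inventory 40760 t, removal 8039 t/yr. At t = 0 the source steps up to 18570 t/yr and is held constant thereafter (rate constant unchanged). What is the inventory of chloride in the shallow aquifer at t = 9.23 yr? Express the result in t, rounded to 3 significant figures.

Residence time τ = M₀/F₀ = 5.070 yr. The eventual steady state is M_∞ = M₀·(F₁/F₀) = 40760 × 18570/8039 = 94155 t.
The anomaly ΔM(t) = M(t) − M_∞ decays as ΔM₀·e^(−t/τ) with ΔM₀ = 40760 − 94155 = −53400 t.
At t = 9.23 yr, e^(−t/τ) = e^(−1.820) = 0.1620, so ΔM = −8648 t and M = 94155 − 8648 = 85507 t.

85500 t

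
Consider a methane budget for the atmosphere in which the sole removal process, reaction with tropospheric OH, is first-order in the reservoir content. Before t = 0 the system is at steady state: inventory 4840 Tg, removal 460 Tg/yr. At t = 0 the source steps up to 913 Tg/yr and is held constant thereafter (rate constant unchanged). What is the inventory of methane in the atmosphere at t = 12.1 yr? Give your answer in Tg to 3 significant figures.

8100 Tg

τ = M₀/F₀ = 4840/460 = 10.52 yr; rate constant k = 1/τ.
New steady state M_∞ = F₁/k = F₁·τ = 913 × 10.52 = 9606.3 Tg.
M(t) = M_∞ + (M₀ − M_∞)·e^(−t/τ); t/τ = 12.1/10.52 = 1.150, so e^(−t/τ) = 0.3166.
M(t) = 9606.3 − 4766 × 0.3166 = 8097.1 Tg.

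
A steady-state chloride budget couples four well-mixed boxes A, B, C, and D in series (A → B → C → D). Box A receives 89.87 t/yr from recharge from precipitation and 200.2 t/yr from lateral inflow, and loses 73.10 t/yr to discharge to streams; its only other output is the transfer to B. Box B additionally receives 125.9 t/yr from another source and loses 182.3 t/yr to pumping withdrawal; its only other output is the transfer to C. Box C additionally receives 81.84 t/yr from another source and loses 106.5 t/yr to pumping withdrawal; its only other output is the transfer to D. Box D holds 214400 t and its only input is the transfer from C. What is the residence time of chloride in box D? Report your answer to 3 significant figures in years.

Box A: F(A→B) = (89.87 + 200.2) − 73.10 = 216.97 t/yr.
Box B: F(B→C) = (216.97 + 125.9) − 182.3 = 160.57 t/yr.
Box C: F(C→D) = (160.57 + 81.84) − 106.5 = 135.91 t/yr.
Box D throughput = its input = 135.91 t/yr; τ = 214400 / 135.91 = 1578 yr.

1580 yr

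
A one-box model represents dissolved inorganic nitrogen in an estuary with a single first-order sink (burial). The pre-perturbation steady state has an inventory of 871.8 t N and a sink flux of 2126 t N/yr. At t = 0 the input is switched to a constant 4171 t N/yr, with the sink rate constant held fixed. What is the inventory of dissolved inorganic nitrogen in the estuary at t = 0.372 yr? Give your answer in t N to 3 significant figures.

1370 t N

τ = M₀/F₀ = 871.8/2126 = 0.4101 yr; rate constant k = 1/τ.
New steady state M_∞ = F₁/k = F₁·τ = 4171 × 0.4101 = 1710.4 t N.
M(t) = M_∞ + (M₀ − M_∞)·e^(−t/τ); t/τ = 0.372/0.4101 = 0.9072, so e^(−t/τ) = 0.4037.
M(t) = 1710.4 − 838.6 × 0.4037 = 1371.9 t N.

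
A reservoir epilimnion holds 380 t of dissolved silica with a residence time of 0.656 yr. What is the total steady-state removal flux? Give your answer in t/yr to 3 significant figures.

F = M / τ = 380 / 0.656 = 579.3 t/yr.

579 t/yr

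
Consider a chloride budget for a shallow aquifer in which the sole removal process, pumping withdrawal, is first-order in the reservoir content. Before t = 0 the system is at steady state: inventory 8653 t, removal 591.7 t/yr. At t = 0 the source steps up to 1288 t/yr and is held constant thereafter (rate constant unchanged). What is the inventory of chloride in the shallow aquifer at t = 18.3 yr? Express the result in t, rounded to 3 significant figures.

Residence time τ = M₀/F₀ = 14.62 yr. The eventual steady state is M_∞ = M₀·(F₁/F₀) = 8653 × 1288/591.7 = 18836 t.
The anomaly ΔM(t) = M(t) − M_∞ decays as ΔM₀·e^(−t/τ) with ΔM₀ = 8653 − 18836 = −10180 t.
At t = 18.3 yr, e^(−t/τ) = e^(−1.251) = 0.2861, so ΔM = −2913 t and M = 18836 − 2913 = 15922 t.

15900 t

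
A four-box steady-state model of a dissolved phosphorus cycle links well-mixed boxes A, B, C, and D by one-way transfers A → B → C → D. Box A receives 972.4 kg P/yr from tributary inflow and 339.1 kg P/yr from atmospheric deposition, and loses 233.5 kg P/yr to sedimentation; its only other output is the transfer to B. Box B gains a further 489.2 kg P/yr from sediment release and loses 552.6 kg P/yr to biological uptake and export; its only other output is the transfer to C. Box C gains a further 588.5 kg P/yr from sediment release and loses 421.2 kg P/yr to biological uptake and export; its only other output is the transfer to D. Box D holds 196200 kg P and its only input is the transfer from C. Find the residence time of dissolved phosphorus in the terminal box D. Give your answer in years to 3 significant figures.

166 yr

Box A: F(A→B) = (972.4 + 339.1) − 233.5 = 1078.0 kg P/yr.
Box B: F(B→C) = (1078.0 + 489.2) − 552.6 = 1014.6 kg P/yr.
Box C: F(C→D) = (1014.6 + 588.5) − 421.2 = 1181.9 kg P/yr.
Box D throughput = its input = 1181.9 kg P/yr; τ = 196200 / 1181.9 = 166.0 yr.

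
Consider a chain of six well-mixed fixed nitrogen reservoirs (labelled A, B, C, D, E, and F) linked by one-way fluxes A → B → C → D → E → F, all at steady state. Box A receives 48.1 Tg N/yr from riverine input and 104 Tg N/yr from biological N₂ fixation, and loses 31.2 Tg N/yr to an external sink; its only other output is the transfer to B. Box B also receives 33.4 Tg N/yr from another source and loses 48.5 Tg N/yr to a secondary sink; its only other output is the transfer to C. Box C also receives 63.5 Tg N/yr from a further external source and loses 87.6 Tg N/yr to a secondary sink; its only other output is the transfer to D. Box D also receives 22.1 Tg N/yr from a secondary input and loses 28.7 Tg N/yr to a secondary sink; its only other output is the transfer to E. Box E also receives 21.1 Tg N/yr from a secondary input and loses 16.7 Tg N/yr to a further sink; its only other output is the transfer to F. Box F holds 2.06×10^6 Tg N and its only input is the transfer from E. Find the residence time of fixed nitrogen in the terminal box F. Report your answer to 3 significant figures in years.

Box A: F(A→B) = (48.1 + 104) − 31.2 = 120.90 Tg N/yr.
Box B: F(B→C) = (120.90 + 33.4) − 48.5 = 105.80 Tg N/yr.
Box C: F(C→D) = (105.80 + 63.5) − 87.6 = 81.700 Tg N/yr.
Box D: F(D→E) = (81.700 + 22.1) − 28.7 = 75.100 Tg N/yr.
Box E: F(E→F) = (75.100 + 21.1) − 16.7 = 79.500 Tg N/yr.
Box F throughput = its input = 79.500 Tg N/yr; τ = 2.06×10^6 / 79.500 = 25910 yr.

25900 yr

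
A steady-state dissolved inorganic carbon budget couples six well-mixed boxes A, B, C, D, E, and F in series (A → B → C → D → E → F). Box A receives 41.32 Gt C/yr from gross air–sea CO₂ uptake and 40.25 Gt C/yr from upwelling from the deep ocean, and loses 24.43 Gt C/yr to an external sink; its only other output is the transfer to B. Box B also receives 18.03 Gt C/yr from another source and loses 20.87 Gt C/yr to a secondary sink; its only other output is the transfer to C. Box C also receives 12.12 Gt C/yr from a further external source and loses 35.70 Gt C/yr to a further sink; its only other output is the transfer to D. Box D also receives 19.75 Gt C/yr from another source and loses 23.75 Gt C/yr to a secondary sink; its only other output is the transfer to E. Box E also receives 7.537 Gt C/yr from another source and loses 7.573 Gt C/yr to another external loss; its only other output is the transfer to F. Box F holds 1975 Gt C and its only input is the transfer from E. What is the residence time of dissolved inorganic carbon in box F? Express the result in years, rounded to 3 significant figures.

74.0 yr

Box A: F(A→B) = (41.32 + 40.25) − 24.43 = 57.140 Gt C/yr.
Box B: F(B→C) = (57.140 + 18.03) − 20.87 = 54.300 Gt C/yr.
Box C: F(C→D) = (54.300 + 12.12) − 35.70 = 30.720 Gt C/yr.
Box D: F(D→E) = (30.720 + 19.75) − 23.75 = 26.720 Gt C/yr.
Box E: F(E→F) = (26.720 + 7.537) − 7.573 = 26.684 Gt C/yr.
Box F throughput = its input = 26.684 Gt C/yr; τ = 1975 / 26.684 = 74.01 yr.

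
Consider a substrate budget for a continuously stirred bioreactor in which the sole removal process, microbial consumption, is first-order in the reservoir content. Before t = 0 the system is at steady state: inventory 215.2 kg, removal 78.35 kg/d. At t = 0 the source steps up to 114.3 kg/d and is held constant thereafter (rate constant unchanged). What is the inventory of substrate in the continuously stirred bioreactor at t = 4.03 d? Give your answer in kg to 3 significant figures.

291 kg

The sink rate constant is k = F₀/M₀ = 78.35/215.2 = 0.3641 d⁻¹.
Solving dM/dt = F₁ − kM with M(0) = M₀ gives M(t) = F₁/k + (M₀ − F₁/k)·e^(−kt).
F₁/k = 114.3/0.3641 = 313.94 kg; kt = 0.3641 × 4.03 = 1.467, e^(−kt) = 0.2306.
M(4.03) = 313.94 + (215.2 − 313.94) × 0.2306 = 313.94 − 22.77 = 291.18 kg.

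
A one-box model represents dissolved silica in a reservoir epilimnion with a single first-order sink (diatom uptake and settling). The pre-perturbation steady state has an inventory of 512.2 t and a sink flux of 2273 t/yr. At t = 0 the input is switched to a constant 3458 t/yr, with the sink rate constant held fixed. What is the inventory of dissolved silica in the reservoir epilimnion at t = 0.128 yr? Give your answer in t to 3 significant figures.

Residence time τ = M₀/F₀ = 0.2253 yr. The eventual steady state is M_∞ = M₀·(F₁/F₀) = 512.2 × 3458/2273 = 779.23 t.
The anomaly ΔM(t) = M(t) − M_∞ decays as ΔM₀·e^(−t/τ) with ΔM₀ = 512.2 − 779.23 = −267.0 t.
At t = 0.128 yr, e^(−t/τ) = e^(−0.5680) = 0.5666, so ΔM = −151.3 t and M = 779.23 − 151.3 = 627.92 t.

628 t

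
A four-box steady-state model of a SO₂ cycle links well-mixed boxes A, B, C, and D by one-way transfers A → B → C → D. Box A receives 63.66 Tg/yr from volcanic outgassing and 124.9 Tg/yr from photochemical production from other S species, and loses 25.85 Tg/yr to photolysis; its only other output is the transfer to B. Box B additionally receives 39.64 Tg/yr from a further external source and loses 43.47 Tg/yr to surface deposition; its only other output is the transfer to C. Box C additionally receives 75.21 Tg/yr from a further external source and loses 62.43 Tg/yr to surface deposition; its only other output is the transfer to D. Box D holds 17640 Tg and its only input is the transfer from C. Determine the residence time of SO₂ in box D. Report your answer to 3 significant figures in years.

103 yr

Box A: F(A→B) = (63.66 + 124.9) − 25.85 = 162.71 Tg/yr.
Box B: F(B→C) = (162.71 + 39.64) − 43.47 = 158.88 Tg/yr.
Box C: F(C→D) = (158.88 + 75.21) − 62.43 = 171.66 Tg/yr.
Box D throughput = its input = 171.66 Tg/yr; τ = 17640 / 171.66 = 102.8 yr.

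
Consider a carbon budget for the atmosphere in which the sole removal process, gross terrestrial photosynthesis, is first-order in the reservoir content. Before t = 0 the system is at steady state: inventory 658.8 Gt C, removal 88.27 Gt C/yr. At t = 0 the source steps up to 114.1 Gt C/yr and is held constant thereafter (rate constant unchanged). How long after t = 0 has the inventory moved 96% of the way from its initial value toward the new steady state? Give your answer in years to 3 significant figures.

24.0 yr

τ = M₀/F₀ = 658.8/88.27 = 7.463 yr.
The remaining gap fraction is e^(−t/τ); 96% covered ⇒ e^(−t/τ) = 0.0400.
t = −τ ln(0.0400) = 7.463 × 3.219 = 24.02 yr.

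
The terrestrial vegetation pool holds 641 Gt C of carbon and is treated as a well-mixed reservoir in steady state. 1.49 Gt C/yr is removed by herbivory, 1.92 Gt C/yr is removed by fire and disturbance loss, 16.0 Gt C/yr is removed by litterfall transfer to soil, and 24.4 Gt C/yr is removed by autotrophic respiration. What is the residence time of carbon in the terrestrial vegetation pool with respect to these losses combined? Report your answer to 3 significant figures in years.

14.6 yr

Total removal = 1.490 + 1.920 + 16.00 + 24.40 = 43.810 Gt C/yr.
τ = M / ΣF_out = 641 / 43.810 = 14.63 yr.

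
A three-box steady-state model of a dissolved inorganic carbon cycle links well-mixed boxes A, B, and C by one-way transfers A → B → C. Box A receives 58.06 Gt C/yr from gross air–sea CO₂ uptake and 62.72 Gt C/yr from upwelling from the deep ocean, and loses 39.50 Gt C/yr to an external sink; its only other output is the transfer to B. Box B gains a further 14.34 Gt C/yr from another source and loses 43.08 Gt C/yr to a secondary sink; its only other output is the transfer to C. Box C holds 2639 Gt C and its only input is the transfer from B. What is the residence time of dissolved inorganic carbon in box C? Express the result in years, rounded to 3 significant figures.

50.2 yr

Box A: F(A→B) = (58.06 + 62.72) − 39.50 = 81.280 Gt C/yr.
Box B: F(B→C) = (81.280 + 14.34) − 43.08 = 52.540 Gt C/yr.
Box C throughput = its input = 52.540 Gt C/yr; τ = 2639 / 52.540 = 50.23 yr.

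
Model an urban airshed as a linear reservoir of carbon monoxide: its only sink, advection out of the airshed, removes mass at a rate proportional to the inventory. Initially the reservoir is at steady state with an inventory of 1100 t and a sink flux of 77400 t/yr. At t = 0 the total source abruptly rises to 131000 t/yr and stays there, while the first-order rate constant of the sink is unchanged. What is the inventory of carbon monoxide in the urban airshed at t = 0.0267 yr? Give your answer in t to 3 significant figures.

1750 t

Residence time τ = M₀/F₀ = 0.01421 yr. The eventual steady state is M_∞ = M₀·(F₁/F₀) = 1100 × 131000/77400 = 1861.8 t.
The anomaly ΔM(t) = M(t) − M_∞ decays as ΔM₀·e^(−t/τ) with ΔM₀ = 1100 − 1861.8 = −761.8 t.
At t = 0.0267 yr, e^(−t/τ) = e^(−1.879) = 0.1528, so ΔM = −116.4 t and M = 1861.8 − 116.4 = 1745.4 t.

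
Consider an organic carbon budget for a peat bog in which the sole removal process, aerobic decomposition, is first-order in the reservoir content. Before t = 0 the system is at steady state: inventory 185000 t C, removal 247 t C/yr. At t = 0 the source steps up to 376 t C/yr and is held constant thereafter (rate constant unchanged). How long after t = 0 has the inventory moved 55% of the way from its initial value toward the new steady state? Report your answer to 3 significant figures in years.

τ = M₀/F₀ = 185000/247 = 749.0 yr.
The remaining gap fraction is e^(−t/τ); 55% covered ⇒ e^(−t/τ) = 0.450.
t = −τ ln(0.450) = 749.0 × 0.7985 = 598.1 yr.

598 yr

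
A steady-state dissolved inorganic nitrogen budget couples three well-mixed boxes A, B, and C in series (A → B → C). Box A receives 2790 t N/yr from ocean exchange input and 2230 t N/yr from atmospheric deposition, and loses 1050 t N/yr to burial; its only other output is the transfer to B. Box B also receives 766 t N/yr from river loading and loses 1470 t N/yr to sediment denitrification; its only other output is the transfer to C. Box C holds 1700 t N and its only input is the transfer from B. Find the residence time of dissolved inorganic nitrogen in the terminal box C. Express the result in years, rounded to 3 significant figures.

Box A: F(A→B) = (2790 + 2230) − 1050 = 3970.0 t N/yr.
Box B: F(B→C) = (3970.0 + 766) − 1470 = 3266.0 t N/yr.
Box C throughput = its input = 3266.0 t N/yr; τ = 1700 / 3266.0 = 0.5205 yr.

0.521 yr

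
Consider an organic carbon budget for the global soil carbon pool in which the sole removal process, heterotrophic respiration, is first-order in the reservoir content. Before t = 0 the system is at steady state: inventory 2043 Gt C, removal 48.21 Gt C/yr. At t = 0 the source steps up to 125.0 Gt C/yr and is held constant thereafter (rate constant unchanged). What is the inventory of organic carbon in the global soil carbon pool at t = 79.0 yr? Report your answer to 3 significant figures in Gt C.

τ = M₀/F₀ = 2043/48.21 = 42.38 yr; rate constant k = 1/τ.
New steady state M_∞ = F₁/k = F₁·τ = 125.0 × 42.38 = 5297.1 Gt C.
M(t) = M_∞ + (M₀ − M_∞)·e^(−t/τ); t/τ = 79.0/42.38 = 1.864, so e^(−t/τ) = 0.1550.
M(t) = 5297.1 − 3254 × 0.1550 = 4792.7 Gt C.

4790 Gt C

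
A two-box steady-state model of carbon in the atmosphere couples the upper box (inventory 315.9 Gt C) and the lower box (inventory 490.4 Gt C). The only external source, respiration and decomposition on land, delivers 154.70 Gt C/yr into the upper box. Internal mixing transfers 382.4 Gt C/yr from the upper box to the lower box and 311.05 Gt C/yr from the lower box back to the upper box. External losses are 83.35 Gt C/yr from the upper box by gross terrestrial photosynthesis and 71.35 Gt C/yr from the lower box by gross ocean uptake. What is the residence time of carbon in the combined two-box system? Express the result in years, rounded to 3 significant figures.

Treat the two boxes together as one reservoir: the mixing fluxes between them are internal recycling, so τ = ΣM / Σ(external losses).
M_total = 315.9 + 490.4 = 806.30 Gt C.
ΣF_external_out = 83.35 + 71.35 = 154.70 Gt C/yr.
τ = M_total / ΣF_ext = 806.30 / 154.70 = 5.212 yr.

5.21 yr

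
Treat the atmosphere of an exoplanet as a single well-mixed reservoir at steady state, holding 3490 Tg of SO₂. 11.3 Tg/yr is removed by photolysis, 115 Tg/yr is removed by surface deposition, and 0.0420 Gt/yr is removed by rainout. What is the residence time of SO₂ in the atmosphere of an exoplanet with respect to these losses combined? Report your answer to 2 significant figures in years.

21 yr

Convert the rainout flux: 0.0420 Gt/yr = 42.00 Tg/yr.
Total removal = 11.30 + 115.0 + 42.00 = 168.30 Tg/yr.
τ = M / ΣF_out = 3490 / 168.30 = 20.74 yr.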